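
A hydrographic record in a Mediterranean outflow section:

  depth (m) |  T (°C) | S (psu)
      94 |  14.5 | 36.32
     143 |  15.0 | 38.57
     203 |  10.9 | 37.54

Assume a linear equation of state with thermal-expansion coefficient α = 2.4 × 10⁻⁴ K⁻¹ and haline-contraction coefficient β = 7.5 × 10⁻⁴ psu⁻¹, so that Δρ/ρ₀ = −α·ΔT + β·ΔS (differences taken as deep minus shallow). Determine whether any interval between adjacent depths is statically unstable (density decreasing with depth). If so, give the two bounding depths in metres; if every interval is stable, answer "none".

none

Evaluate Δρ/ρ₀ = −αΔT + βΔS across each adjacent pair:
  94–143 m: −αΔT+βΔS = −(2.4 × 10⁻⁴)(+0.5)+(7.5 × 10⁻⁴)(+2.25) = 1.6 × 10⁻³ → stable
  143–203 m: −αΔT+βΔS = −(2.4 × 10⁻⁴)(-4.1)+(7.5 × 10⁻⁴)(-1.03) = 2.1 × 10⁻⁴ → stable
Every interval has Δρ > 0: the column is stably stratified throughout.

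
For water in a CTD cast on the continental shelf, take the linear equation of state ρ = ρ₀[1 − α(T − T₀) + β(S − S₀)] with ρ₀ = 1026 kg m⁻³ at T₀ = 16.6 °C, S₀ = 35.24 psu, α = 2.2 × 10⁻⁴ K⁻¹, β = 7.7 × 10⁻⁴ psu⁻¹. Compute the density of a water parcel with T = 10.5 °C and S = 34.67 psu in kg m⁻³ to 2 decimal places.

T − T₀ = -6.1 K, S − S₀ = -0.57 psu.
Bracket = 1 − α·(-6.1) + β·(-0.57) = 1 + (9.031 × 10⁻⁴) = 1.0009031.
ρ = 1026 × 1.0009031 = 1026.93 kg m⁻³.

1026.93 kg m⁻³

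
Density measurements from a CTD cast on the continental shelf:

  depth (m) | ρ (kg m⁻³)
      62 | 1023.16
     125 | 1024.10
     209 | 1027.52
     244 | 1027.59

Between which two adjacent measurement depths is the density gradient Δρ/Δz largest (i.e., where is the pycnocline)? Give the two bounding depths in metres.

Compute the density gradient over each adjacent pair:
  62–125 m: Δρ/Δz = 0.94/63 = 0.015 kg m⁻⁴
  125–209 m: Δρ/Δz = 3.42/84 = 0.041 kg m⁻⁴
  209–244 m: Δρ/Δz = 0.07/35 = 2.0 × 10⁻³ kg m⁻⁴
The largest gradient is in the 125–209 m interval — the pycnocline.

125–209 m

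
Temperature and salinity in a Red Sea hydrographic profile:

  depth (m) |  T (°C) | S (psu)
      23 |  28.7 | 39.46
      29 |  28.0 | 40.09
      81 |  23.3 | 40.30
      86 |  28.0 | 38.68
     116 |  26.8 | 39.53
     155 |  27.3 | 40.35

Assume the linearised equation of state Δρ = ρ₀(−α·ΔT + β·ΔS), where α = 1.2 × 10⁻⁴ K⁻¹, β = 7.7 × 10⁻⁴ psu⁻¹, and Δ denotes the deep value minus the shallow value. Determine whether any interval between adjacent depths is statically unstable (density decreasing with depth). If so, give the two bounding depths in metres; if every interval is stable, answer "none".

81–86 m

Evaluate Δρ/ρ₀ = −αΔT + βΔS across each adjacent pair:
  23–29 m: −αΔT+βΔS = −(1.2 × 10⁻⁴)(-0.7)+(7.7 × 10⁻⁴)(+0.63) = 5.7 × 10⁻⁴ → stable
  29–81 m: −αΔT+βΔS = −(1.2 × 10⁻⁴)(-4.7)+(7.7 × 10⁻⁴)(+0.21) = 7.3 × 10⁻⁴ → stable
  81–86 m: −αΔT+βΔS = −(1.2 × 10⁻⁴)(+4.7)+(7.7 × 10⁻⁴)(-1.62) = -1.8 × 10⁻³ → UNSTABLE
  86–116 m: −αΔT+βΔS = −(1.2 × 10⁻⁴)(-1.2)+(7.7 × 10⁻⁴)(+0.85) = 8.0 × 10⁻⁴ → stable
  116–155 m: −αΔT+βΔS = −(1.2 × 10⁻⁴)(+0.5)+(7.7 × 10⁻⁴)(+0.82) = 5.7 × 10⁻⁴ → stable
The 81–86 m interval has Δρ < 0: lighter water underlies denser water.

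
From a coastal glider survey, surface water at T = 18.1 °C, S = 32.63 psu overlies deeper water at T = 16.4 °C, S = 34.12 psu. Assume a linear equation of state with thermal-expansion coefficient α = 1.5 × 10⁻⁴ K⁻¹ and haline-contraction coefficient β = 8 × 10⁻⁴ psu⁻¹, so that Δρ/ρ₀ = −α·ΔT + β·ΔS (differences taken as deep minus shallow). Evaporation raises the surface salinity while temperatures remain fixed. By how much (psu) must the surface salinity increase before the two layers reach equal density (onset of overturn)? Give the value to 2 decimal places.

1.81 psu

Neutral buoyancy requires −α(T_deep − T_surf) + β(S_deep − S_surf′) = 0.
S_surf′ = S_deep − (α/β)·ΔT = 34.12 − (1.5 × 10⁻⁴/8 × 10⁻⁴)·(-1.7) = 34.4387 psu.
Increase required: 34.4387 − 32.63 = 1.8087 psu.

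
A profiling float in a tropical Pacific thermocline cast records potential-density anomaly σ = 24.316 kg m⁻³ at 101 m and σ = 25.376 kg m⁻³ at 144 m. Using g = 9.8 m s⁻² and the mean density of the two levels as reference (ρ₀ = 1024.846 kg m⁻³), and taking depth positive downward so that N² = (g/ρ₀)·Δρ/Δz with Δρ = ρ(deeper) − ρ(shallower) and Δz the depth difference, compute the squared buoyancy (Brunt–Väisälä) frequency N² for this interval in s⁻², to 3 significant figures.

2.36 × 10⁻⁴ s⁻²

Δρ = 1025.376 − 1024.316 = 1.060 kg m⁻³ over Δz = 144 − 101 = 43 m.
N² = (9.8/1024.846) × (1.060/43) = 2.3572 × 10⁻⁴ s⁻² ≈ 2.36 × 10⁻⁴ s⁻².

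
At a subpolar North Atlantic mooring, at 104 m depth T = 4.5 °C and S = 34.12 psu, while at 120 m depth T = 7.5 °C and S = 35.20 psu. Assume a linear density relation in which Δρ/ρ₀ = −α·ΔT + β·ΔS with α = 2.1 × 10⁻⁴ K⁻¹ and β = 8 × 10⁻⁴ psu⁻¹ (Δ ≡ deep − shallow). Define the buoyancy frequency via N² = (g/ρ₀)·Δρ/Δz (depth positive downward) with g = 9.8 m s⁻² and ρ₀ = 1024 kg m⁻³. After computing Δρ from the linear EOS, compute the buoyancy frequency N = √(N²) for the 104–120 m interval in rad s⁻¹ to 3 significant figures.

0.0120 rad s⁻¹

ΔT = +3.0 K, ΔS = +1.08 psu (deep − shallow).
Δρ/ρ₀ = −αΔT + βΔS = -6.30 × 10⁻⁴ + 8.64 × 10⁻⁴ = 2.34 × 10⁻⁴, so Δρ ≈ 0.2396 kg m⁻³.
N² = (g/ρ₀)·Δρ/Δz = g·(Δρ/ρ₀)/Δz = 9.8 × 2.34 × 10⁻⁴ / 16 = 1.4333 × 10⁻⁴ s⁻².
N = √(1.4333 × 10⁻⁴) = 0.011972 rad s⁻¹ ≈ 0.0120 rad s⁻¹.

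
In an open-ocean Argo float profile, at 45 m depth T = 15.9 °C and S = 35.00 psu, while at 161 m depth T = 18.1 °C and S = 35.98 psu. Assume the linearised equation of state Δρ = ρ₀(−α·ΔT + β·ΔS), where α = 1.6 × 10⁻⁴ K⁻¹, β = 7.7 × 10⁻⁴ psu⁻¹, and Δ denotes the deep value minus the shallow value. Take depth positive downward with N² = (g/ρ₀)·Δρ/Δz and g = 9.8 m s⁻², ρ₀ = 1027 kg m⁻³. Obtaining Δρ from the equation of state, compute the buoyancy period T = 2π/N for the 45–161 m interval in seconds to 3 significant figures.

ΔT = +2.2 K, ΔS = +0.98 psu (deep − shallow).
Δρ/ρ₀ = −αΔT + βΔS = -3.52 × 10⁻⁴ + 7.546 × 10⁻⁴ = 4.026 × 10⁻⁴, so Δρ ≈ 0.4135 kg m⁻³.
N² = (g/ρ₀)·Δρ/Δz = g·(Δρ/ρ₀)/Δz = 9.8 × 4.026 × 10⁻⁴ / 116 = 3.4013 × 10⁻⁵ s⁻².
N = √(3.4013 × 10⁻⁵) = 5.8321 × 10⁻³ rad s⁻¹ → T = 2π/N = 1.0773 × 10³ s ≈ 1.08 × 10³ s.

1.08 × 10³ s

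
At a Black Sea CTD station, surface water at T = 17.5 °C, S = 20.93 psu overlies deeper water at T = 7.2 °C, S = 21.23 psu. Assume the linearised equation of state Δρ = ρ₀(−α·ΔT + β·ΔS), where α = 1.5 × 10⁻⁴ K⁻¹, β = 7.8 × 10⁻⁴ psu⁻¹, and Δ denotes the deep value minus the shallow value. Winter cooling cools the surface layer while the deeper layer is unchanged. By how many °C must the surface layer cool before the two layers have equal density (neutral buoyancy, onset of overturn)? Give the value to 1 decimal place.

11.9 °C

Neutral buoyancy requires Δρ = 0, i.e. −α(T_deep − T_surf′) + β(S_deep − S_surf) = 0.
T_surf′ = T_deep − (β/α)·ΔS = 7.2 − (7.8 × 10⁻⁴/1.5 × 10⁻⁴)·(+0.30) = 5.640 °C.
Cooling required: 17.5 − (5.640) = 11.860 °C.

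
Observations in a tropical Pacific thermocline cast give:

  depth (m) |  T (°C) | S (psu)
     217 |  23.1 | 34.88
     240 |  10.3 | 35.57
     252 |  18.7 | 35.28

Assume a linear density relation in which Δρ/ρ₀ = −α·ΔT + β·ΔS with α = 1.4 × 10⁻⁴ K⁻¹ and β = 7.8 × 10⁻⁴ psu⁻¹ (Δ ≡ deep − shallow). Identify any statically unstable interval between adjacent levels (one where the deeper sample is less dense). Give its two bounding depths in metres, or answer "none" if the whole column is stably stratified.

Evaluate Δρ/ρ₀ = −αΔT + βΔS across each adjacent pair:
  217–240 m: −αΔT+βΔS = −(1.4 × 10⁻⁴)(-12.8)+(7.8 × 10⁻⁴)(+0.69) = 2.3 × 10⁻³ → stable
  240–252 m: −αΔT+βΔS = −(1.4 × 10⁻⁴)(+8.4)+(7.8 × 10⁻⁴)(-0.29) = -1.4 × 10⁻³ → UNSTABLE
The 240–252 m interval has Δρ < 0: lighter water underlies denser water.

240–252 m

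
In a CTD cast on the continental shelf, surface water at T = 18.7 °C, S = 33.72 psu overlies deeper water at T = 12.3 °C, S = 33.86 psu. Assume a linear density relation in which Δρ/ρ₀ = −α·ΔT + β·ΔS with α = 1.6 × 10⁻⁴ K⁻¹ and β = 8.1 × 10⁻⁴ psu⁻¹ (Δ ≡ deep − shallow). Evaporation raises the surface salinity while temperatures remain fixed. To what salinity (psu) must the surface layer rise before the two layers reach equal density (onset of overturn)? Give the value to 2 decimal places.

35.12 psu

Neutral buoyancy requires −α(T_deep − T_surf) + β(S_deep − S_surf′) = 0.
S_surf′ = S_deep − (α/β)·ΔT = 33.86 − (1.6 × 10⁻⁴/8.1 × 10⁻⁴)·(-6.4) = 35.1242 psu.
Increase required: 35.1242 − 33.72 = 1.4042 psu.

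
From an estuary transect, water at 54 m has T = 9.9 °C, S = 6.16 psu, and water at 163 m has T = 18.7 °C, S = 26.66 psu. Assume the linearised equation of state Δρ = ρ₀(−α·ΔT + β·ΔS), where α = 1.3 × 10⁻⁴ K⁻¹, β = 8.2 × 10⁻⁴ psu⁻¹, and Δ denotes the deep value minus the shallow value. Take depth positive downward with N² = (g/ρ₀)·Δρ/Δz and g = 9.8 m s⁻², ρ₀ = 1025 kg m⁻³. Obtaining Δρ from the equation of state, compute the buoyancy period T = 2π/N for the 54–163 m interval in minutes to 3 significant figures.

ΔT = +8.8 K, ΔS = +20.50 psu (deep − shallow).
Δρ/ρ₀ = −αΔT + βΔS = -1.144 × 10⁻³ + 0.01681 = 0.015666, so Δρ ≈ 16.06 kg m⁻³.
N² = (g/ρ₀)·Δρ/Δz = g·(Δρ/ρ₀)/Δz = 9.8 × 0.015666 / 109 = 1.4085 × 10⁻³ s⁻².
N = √(1.4085 × 10⁻³) = 0.037530 rad s⁻¹ → T = 2π/N = 167.42 s = 2.7903 min ≈ 2.79 min.

2.79 min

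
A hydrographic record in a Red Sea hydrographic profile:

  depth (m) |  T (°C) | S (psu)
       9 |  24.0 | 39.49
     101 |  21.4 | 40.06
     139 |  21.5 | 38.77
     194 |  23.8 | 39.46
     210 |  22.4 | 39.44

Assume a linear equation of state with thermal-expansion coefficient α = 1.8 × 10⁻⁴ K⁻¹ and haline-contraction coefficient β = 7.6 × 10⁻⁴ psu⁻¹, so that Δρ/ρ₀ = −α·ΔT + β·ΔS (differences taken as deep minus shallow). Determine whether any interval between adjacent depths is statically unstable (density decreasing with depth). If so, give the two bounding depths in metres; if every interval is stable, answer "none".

Evaluate Δρ/ρ₀ = −αΔT + βΔS across each adjacent pair:
  9–101 m: −αΔT+βΔS = −(1.8 × 10⁻⁴)(-2.6)+(7.6 × 10⁻⁴)(+0.57) = 9.0 × 10⁻⁴ → stable
  101–139 m: −αΔT+βΔS = −(1.8 × 10⁻⁴)(+0.1)+(7.6 × 10⁻⁴)(-1.29) = -1.0 × 10⁻³ → UNSTABLE
  139–194 m: −αΔT+βΔS = −(1.8 × 10⁻⁴)(+2.3)+(7.6 × 10⁻⁴)(+0.69) = 1.1 × 10⁻⁴ → stable
  194–210 m: −αΔT+βΔS = −(1.8 × 10⁻⁴)(-1.4)+(7.6 × 10⁻⁴)(-0.02) = 2.4 × 10⁻⁴ → stable
The 101–139 m interval has Δρ < 0: lighter water underlies denser water.

101–139 m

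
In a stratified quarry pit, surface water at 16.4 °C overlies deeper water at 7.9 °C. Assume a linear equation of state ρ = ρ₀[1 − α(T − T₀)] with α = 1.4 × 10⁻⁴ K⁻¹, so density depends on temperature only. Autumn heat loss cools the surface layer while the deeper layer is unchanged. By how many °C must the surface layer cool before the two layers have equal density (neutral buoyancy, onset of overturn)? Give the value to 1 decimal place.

With temperature the only control, equal density requires T_surf′ = T_deep.
T_surf′ = 7.9 °C.
Cooling required: 16.4 − 7.9 = 8.5 °C.

8.5 °C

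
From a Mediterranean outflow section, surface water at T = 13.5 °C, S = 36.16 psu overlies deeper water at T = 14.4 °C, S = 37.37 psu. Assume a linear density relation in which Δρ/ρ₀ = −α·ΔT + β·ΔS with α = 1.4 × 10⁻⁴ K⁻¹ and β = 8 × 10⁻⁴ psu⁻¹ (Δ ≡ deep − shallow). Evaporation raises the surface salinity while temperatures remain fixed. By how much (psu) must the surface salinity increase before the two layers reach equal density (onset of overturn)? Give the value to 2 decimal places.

1.05 psu

Neutral buoyancy requires −α(T_deep − T_surf) + β(S_deep − S_surf′) = 0.
S_surf′ = S_deep − (α/β)·ΔT = 37.37 − (1.4 × 10⁻⁴/8 × 10⁻⁴)·(+0.9) = 37.2125 psu.
Increase required: 37.2125 − 36.16 = 1.0525 psu.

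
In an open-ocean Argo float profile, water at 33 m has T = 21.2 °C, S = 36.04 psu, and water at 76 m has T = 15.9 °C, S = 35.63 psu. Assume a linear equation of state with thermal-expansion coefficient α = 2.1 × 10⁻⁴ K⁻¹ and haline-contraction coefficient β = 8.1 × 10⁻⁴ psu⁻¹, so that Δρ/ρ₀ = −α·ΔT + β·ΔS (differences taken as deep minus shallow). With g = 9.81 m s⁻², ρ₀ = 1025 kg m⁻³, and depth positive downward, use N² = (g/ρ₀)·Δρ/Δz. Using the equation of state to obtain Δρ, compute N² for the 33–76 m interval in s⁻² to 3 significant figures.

1.78 × 10⁻⁴ s⁻²

ΔT = -5.3 K, ΔS = -0.41 psu (deep − shallow).
Δρ/ρ₀ = −αΔT + βΔS = 1.113 × 10⁻³ − 3.321 × 10⁻⁴ = 7.809 × 10⁻⁴, so Δρ ≈ 0.8004 kg m⁻³.
N² = (g/ρ₀)·Δρ/Δz = g·(Δρ/ρ₀)/Δz = 9.81 × 7.809 × 10⁻⁴ / 43 = 1.7815 × 10⁻⁴ s⁻² ≈ 1.78 × 10⁻⁴ s⁻².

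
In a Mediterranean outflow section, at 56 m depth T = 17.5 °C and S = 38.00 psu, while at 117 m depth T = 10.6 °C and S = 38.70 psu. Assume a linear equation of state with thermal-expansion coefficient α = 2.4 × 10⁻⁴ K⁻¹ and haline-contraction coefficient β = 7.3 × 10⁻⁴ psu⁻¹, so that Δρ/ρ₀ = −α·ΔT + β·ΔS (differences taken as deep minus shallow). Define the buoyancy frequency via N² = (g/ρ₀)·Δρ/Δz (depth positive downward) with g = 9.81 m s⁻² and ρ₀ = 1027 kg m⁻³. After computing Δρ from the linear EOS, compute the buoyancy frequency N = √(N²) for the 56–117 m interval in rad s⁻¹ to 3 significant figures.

0.0187 rad s⁻¹

ΔT = -6.9 K, ΔS = +0.70 psu (deep − shallow).
Δρ/ρ₀ = −αΔT + βΔS = 1.656 × 10⁻³ + 5.11 × 10⁻⁴ = 2.167 × 10⁻³, so Δρ ≈ 2.226 kg m⁻³.
N² = (g/ρ₀)·Δρ/Δz = g·(Δρ/ρ₀)/Δz = 9.81 × 2.167 × 10⁻³ / 61 = 3.4850 × 10⁻⁴ s⁻².
N = √(3.4850 × 10⁻⁴) = 0.018668 rad s⁻¹ ≈ 0.0187 rad s⁻¹.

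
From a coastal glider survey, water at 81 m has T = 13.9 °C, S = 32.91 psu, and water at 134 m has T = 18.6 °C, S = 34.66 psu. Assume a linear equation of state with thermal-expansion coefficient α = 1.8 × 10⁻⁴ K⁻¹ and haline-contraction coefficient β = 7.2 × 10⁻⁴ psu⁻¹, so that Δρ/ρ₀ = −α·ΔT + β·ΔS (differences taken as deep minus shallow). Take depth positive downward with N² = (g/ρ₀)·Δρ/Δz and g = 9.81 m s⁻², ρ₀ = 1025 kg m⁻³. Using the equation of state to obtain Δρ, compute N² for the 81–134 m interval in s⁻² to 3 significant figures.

7.66 × 10⁻⁵ s⁻²

ΔT = +4.7 K, ΔS = +1.75 psu (deep − shallow).
Δρ/ρ₀ = −αΔT + βΔS = -8.46 × 10⁻⁴ + 1.26 × 10⁻³ = 4.14 × 10⁻⁴, so Δρ ≈ 0.4244 kg m⁻³.
N² = (g/ρ₀)·Δρ/Δz = g·(Δρ/ρ₀)/Δz = 9.81 × 4.14 × 10⁻⁴ / 53 = 7.6629 × 10⁻⁵ s⁻² ≈ 7.66 × 10⁻⁵ s⁻².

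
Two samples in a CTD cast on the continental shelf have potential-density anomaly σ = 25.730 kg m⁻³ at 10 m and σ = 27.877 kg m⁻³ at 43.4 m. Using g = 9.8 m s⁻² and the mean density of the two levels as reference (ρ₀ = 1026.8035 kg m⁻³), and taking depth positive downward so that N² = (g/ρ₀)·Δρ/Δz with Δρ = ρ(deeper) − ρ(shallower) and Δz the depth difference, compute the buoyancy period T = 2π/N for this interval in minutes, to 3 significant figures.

Δρ = 1027.877 − 1025.730 = 2.147 kg m⁻³ over Δz = 43.4 − 10 = 33.4 m.
N² = (9.8/1026.8035) × (2.147/33.4) = 6.1351 × 10⁻⁴ s⁻².
N = √(6.1351 × 10⁻⁴) = 0.024769 rad s⁻¹, so T = 2π/N = 253.67 s = 4.2278 min ≈ 4.23 min.

4.23 min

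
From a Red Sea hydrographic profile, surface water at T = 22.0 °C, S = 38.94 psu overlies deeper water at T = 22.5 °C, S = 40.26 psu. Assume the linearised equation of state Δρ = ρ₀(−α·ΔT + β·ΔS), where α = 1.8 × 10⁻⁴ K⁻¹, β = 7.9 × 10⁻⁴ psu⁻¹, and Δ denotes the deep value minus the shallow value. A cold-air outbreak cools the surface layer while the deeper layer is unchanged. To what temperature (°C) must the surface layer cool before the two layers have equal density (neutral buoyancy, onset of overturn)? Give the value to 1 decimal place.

Neutral buoyancy requires Δρ = 0, i.e. −α(T_deep − T_surf′) + β(S_deep − S_surf) = 0.
T_surf′ = T_deep − (β/α)·ΔS = 22.5 − (7.9 × 10⁻⁴/1.8 × 10⁻⁴)·(+1.32) = 16.707 °C.
Cooling required: 22.0 − (16.707) = 5.293 °C.

16.7 °C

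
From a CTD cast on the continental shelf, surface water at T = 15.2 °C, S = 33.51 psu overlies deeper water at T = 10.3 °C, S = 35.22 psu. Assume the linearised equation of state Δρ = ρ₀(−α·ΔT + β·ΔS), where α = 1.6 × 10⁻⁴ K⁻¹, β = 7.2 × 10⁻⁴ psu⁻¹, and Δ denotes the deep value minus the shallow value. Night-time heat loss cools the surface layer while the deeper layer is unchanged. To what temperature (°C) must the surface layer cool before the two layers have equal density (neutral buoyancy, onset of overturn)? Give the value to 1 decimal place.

Neutral buoyancy requires Δρ = 0, i.e. −α(T_deep − T_surf′) + β(S_deep − S_surf) = 0.
T_surf′ = T_deep − (β/α)·ΔS = 10.3 − (7.2 × 10⁻⁴/1.6 × 10⁻⁴)·(+1.71) = 2.605 °C.
Cooling required: 15.2 − (2.605) = 12.595 °C.

2.6 °C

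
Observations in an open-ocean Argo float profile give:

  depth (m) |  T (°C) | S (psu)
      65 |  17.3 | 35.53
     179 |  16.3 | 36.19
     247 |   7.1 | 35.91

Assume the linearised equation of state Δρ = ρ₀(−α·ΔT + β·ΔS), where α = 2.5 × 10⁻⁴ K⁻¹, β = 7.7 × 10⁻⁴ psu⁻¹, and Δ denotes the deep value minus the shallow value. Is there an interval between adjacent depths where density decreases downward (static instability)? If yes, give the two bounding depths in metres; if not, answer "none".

none

Evaluate Δρ/ρ₀ = −αΔT + βΔS across each adjacent pair:
  65–179 m: −αΔT+βΔS = −(2.5 × 10⁻⁴)(-1.0)+(7.7 × 10⁻⁴)(+0.66) = 7.6 × 10⁻⁴ → stable
  179–247 m: −αΔT+βΔS = −(2.5 × 10⁻⁴)(-9.2)+(7.7 × 10⁻⁴)(-0.28) = 2.1 × 10⁻³ → stable
Every interval has Δρ > 0: the column is stably stratified throughout.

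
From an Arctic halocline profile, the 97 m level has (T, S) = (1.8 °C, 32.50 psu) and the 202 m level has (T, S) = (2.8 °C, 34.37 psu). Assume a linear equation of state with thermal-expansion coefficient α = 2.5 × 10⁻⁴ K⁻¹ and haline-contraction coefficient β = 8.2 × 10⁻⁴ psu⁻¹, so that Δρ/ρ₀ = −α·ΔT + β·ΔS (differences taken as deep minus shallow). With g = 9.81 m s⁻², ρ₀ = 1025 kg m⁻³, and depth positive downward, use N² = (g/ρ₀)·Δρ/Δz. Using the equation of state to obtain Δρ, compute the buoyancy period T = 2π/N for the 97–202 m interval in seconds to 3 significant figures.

574 s

ΔT = +1.0 K, ΔS = +1.87 psu (deep − shallow).
Δρ/ρ₀ = −αΔT + βΔS = -2.50 × 10⁻⁴ + 1.5334 × 10⁻³ = 1.2834 × 10⁻³, so Δρ ≈ 1.315 kg m⁻³.
N² = (g/ρ₀)·Δρ/Δz = g·(Δρ/ρ₀)/Δz = 9.81 × 1.2834 × 10⁻³ / 105 = 1.1991 × 10⁻⁴ s⁻².
N = √(1.1991 × 10⁻⁴) = 0.010950 rad s⁻¹ → T = 2π/N = 573.81 s ≈ 574 s.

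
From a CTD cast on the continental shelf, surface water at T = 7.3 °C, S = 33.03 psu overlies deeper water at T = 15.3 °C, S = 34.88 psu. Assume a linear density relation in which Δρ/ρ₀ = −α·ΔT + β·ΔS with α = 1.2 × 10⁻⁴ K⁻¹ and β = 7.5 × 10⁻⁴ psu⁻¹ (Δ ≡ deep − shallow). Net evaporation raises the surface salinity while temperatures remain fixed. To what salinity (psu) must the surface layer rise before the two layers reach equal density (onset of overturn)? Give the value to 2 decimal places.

Neutral buoyancy requires −α(T_deep − T_surf) + β(S_deep − S_surf′) = 0.
S_surf′ = S_deep − (α/β)·ΔT = 34.88 − (1.2 × 10⁻⁴/7.5 × 10⁻⁴)·(+8.0) = 33.6000 psu.
Increase required: 33.6000 − 33.03 = 0.5700 psu.

33.60 psu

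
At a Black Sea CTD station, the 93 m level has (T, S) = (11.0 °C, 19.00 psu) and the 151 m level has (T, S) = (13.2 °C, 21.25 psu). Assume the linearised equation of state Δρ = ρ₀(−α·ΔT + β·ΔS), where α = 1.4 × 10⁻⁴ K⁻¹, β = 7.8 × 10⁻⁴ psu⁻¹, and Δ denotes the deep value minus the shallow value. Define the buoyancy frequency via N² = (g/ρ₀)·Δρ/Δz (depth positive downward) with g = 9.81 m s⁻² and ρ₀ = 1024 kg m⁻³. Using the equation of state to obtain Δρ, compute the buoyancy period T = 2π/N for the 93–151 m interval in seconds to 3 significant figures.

402 s

ΔT = +2.2 K, ΔS = +2.25 psu (deep − shallow).
Δρ/ρ₀ = −αΔT + βΔS = -3.08 × 10⁻⁴ + 1.755 × 10⁻³ = 1.447 × 10⁻³, so Δρ ≈ 1.482 kg m⁻³.
N² = (g/ρ₀)·Δρ/Δz = g·(Δρ/ρ₀)/Δz = 9.81 × 1.447 × 10⁻³ / 58 = 2.4474 × 10⁻⁴ s⁻².
N = √(2.4474 × 10⁻⁴) = 0.015644 rad s⁻¹ → T = 2π/N = 401.64 s ≈ 402 s.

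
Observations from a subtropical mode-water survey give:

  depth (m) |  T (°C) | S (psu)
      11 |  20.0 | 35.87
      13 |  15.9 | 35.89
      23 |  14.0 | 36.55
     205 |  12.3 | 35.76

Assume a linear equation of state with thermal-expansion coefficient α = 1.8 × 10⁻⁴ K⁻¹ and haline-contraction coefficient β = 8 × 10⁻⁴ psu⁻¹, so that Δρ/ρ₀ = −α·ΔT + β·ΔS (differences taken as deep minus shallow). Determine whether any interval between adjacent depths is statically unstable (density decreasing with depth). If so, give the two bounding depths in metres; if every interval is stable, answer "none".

23–205 m

Evaluate Δρ/ρ₀ = −αΔT + βΔS across each adjacent pair:
  11–13 m: −αΔT+βΔS = −(1.8 × 10⁻⁴)(-4.1)+(8 × 10⁻⁴)(+0.02) = 7.5 × 10⁻⁴ → stable
  13–23 m: −αΔT+βΔS = −(1.8 × 10⁻⁴)(-1.9)+(8 × 10⁻⁴)(+0.66) = 8.7 × 10⁻⁴ → stable
  23–205 m: −αΔT+βΔS = −(1.8 × 10⁻⁴)(-1.7)+(8 × 10⁻⁴)(-0.79) = -3.3 × 10⁻⁴ → UNSTABLE
The 23–205 m interval has Δρ < 0: lighter water underlies denser water.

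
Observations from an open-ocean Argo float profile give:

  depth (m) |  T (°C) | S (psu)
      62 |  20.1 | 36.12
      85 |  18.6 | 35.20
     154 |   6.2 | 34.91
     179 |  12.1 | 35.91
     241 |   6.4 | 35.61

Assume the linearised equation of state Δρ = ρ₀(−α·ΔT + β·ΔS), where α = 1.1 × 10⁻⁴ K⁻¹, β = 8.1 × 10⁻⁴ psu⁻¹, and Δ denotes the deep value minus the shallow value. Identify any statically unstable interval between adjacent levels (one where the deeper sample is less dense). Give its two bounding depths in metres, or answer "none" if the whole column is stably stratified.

62–85 m

Evaluate Δρ/ρ₀ = −αΔT + βΔS across each adjacent pair:
  62–85 m: −αΔT+βΔS = −(1.1 × 10⁻⁴)(-1.5)+(8.1 × 10⁻⁴)(-0.92) = -5.8 × 10⁻⁴ → UNSTABLE
  85–154 m: −αΔT+βΔS = −(1.1 × 10⁻⁴)(-12.4)+(8.1 × 10⁻⁴)(-0.29) = 1.1 × 10⁻³ → stable
  154–179 m: −αΔT+βΔS = −(1.1 × 10⁻⁴)(+5.9)+(8.1 × 10⁻⁴)(+1.00) = 1.6 × 10⁻⁴ → stable
  179–241 m: −αΔT+βΔS = −(1.1 × 10⁻⁴)(-5.7)+(8.1 × 10⁻⁴)(-0.30) = 3.8 × 10⁻⁴ → stable
The 62–85 m interval has Δρ < 0: lighter water underlies denser water.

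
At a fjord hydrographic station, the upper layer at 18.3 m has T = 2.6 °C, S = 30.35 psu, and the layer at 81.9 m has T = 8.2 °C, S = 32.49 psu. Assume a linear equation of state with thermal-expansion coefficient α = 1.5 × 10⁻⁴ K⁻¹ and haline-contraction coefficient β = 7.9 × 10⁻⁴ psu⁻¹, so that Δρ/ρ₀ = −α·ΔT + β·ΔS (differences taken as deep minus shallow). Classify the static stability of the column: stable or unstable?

stable

ΔT = 8.2 − 2.6 = +5.6 K and ΔS = 32.49 − 30.35 = +2.14 psu (deep − shallow).
−αΔT = -8.40 × 10⁻⁴; βΔS = 1.6906 × 10⁻³; sum Δρ/ρ₀ = 8.506 × 10⁻⁴.
Δρ/ρ₀ > 0, so Δρ > 0: deeper water is denser → statically stable.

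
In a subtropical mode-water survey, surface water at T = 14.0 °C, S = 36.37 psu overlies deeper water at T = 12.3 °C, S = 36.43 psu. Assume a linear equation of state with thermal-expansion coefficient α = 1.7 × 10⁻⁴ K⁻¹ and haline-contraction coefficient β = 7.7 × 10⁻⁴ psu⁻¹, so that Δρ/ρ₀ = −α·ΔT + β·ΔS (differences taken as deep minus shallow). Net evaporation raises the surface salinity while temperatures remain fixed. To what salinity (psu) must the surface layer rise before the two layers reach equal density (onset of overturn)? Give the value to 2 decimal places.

36.81 psu

Neutral buoyancy requires −α(T_deep − T_surf) + β(S_deep − S_surf′) = 0.
S_surf′ = S_deep − (α/β)·ΔT = 36.43 − (1.7 × 10⁻⁴/7.7 × 10⁻⁴)·(-1.7) = 36.8053 psu.
Increase required: 36.8053 − 36.37 = 0.4353 psu.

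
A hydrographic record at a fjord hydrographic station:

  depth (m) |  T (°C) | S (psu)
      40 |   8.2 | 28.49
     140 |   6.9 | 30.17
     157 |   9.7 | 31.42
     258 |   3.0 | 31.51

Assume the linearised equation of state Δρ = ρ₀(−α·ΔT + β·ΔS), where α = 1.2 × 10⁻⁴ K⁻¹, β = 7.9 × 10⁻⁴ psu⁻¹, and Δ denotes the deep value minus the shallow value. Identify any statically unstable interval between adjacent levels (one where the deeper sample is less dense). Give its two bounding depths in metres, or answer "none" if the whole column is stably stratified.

none

Evaluate Δρ/ρ₀ = −αΔT + βΔS across each adjacent pair:
  40–140 m: −αΔT+βΔS = −(1.2 × 10⁻⁴)(-1.3)+(7.9 × 10⁻⁴)(+1.68) = 1.5 × 10⁻³ → stable
  140–157 m: −αΔT+βΔS = −(1.2 × 10⁻⁴)(+2.8)+(7.9 × 10⁻⁴)(+1.25) = 6.5 × 10⁻⁴ → stable
  157–258 m: −αΔT+βΔS = −(1.2 × 10⁻⁴)(-6.7)+(7.9 × 10⁻⁴)(+0.09) = 8.8 × 10⁻⁴ → stable
Every interval has Δρ > 0: the column is stably stratified throughout.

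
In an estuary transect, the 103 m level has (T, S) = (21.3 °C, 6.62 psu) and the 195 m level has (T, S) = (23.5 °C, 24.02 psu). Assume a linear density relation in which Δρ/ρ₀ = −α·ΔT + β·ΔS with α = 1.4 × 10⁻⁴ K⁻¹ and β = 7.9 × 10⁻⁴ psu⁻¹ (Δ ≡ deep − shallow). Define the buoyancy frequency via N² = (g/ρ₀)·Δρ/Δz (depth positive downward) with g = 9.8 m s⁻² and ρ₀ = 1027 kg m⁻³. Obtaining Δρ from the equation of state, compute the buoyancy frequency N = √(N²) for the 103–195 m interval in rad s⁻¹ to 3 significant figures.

ΔT = +2.2 K, ΔS = +17.40 psu (deep − shallow).
Δρ/ρ₀ = −αΔT + βΔS = -3.08 × 10⁻⁴ + 0.013746 = 0.013438, so Δρ ≈ 13.80 kg m⁻³.
N² = (g/ρ₀)·Δρ/Δz = g·(Δρ/ρ₀)/Δz = 9.8 × 0.013438 / 92 = 1.4314 × 10⁻³ s⁻².
N = √(1.4314 × 10⁻³) = 0.037834 rad s⁻¹ ≈ 0.0378 rad s⁻¹.

0.0378 rad s⁻¹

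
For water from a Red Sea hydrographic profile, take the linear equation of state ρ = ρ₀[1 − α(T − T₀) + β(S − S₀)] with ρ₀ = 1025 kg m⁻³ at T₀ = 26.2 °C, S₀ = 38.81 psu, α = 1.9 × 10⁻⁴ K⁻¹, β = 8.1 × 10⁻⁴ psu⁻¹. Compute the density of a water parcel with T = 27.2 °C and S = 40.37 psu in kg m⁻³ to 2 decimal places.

T − T₀ = +1.0 K, S − S₀ = +1.56 psu.
Bracket = 1 − α·(+1.0) + β·(+1.56) = 1 + (1.0736 × 10⁻³) = 1.0010736.
ρ = 1025 × 1.0010736 = 1026.10 kg m⁻³.

1026.10 kg m⁻³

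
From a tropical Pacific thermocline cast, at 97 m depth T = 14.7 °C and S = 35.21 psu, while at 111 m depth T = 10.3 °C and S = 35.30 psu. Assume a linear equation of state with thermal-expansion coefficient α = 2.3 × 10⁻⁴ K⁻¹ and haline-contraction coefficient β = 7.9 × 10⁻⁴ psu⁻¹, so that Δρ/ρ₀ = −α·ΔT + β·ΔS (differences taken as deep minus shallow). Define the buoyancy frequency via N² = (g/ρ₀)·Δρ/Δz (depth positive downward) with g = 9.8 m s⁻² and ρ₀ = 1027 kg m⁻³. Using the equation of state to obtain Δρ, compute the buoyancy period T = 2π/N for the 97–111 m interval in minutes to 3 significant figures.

ΔT = -4.4 K, ΔS = +0.09 psu (deep − shallow).
Δρ/ρ₀ = −αΔT + βΔS = 1.012 × 10⁻³ + 7.11 × 10⁻⁵ = 1.0831 × 10⁻³, so Δρ ≈ 1.112 kg m⁻³.
N² = (g/ρ₀)·Δρ/Δz = g·(Δρ/ρ₀)/Δz = 9.8 × 1.0831 × 10⁻³ / 14 = 7.5817 × 10⁻⁴ s⁻².
N = √(7.5817 × 10⁻⁴) = 0.027535 rad s⁻¹ → T = 2π/N = 228.19 s = 3.8032 min ≈ 3.80 min.

3.80 min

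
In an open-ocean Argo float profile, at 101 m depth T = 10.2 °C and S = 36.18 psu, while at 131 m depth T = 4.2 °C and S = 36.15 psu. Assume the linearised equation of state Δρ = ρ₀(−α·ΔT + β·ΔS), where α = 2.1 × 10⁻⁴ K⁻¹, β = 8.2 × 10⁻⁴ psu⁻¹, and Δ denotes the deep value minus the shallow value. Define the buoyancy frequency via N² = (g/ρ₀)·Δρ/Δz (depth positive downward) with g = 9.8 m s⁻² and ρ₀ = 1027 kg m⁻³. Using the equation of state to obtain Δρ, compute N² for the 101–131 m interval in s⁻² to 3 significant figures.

ΔT = -6.0 K, ΔS = -0.03 psu (deep − shallow).
Δρ/ρ₀ = −αΔT + βΔS = 1.26 × 10⁻³ − 2.46 × 10⁻⁵ = 1.2354 × 10⁻³, so Δρ ≈ 1.269 kg m⁻³.
N² = (g/ρ₀)·Δρ/Δz = g·(Δρ/ρ₀)/Δz = 9.8 × 1.2354 × 10⁻³ / 30 = 4.0356 × 10⁻⁴ s⁻² ≈ 4.04 × 10⁻⁴ s⁻².

4.04 × 10⁻⁴ s⁻²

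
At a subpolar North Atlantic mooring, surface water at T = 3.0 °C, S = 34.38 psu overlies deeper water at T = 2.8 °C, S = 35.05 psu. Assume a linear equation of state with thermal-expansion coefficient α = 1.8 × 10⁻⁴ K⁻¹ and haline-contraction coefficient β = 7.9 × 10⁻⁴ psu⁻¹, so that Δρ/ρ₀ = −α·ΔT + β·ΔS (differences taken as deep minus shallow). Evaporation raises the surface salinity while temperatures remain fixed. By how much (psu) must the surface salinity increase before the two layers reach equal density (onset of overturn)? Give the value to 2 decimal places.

Neutral buoyancy requires −α(T_deep − T_surf) + β(S_deep − S_surf′) = 0.
S_surf′ = S_deep − (α/β)·ΔT = 35.05 − (1.8 × 10⁻⁴/7.9 × 10⁻⁴)·(-0.2) = 35.0956 psu.
Increase required: 35.0956 − 34.38 = 0.7156 psu.

0.72 psu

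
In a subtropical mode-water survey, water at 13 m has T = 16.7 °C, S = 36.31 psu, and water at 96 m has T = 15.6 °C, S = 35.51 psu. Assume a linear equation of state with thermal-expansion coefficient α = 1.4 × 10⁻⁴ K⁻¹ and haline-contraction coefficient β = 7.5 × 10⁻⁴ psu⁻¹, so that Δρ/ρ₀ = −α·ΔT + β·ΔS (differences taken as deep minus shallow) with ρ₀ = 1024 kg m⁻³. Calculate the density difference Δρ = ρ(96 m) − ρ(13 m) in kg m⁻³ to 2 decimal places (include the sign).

ΔT = -1.1 K, ΔS = -0.80 psu (deep − shallow).
Δρ/ρ₀ = −(1.4 × 10⁻⁴)(-1.1) + (7.5 × 10⁻⁴)(-0.80) = -4.46 × 10⁻⁴.
Δρ = 1024 × (-4.46 × 10⁻⁴) = -0.46 kg m⁻³.
Negative Δρ: lighter below, statically unstable.

-0.46 kg m⁻³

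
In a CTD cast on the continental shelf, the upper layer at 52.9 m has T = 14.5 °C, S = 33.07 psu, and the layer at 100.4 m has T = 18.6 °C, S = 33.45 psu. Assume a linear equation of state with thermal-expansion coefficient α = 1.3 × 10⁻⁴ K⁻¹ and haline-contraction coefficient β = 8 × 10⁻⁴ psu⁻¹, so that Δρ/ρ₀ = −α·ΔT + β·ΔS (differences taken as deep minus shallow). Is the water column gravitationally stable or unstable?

unstable

ΔT = 18.6 − 14.5 = +4.1 K and ΔS = 33.45 − 33.07 = +0.38 psu (deep − shallow).
−αΔT = -5.33 × 10⁻⁴; βΔS = 3.04 × 10⁻⁴; sum Δρ/ρ₀ = -2.29 × 10⁻⁴.
Δρ/ρ₀ < 0, so Δρ < 0: deeper water is lighter → statically unstable; the column would overturn.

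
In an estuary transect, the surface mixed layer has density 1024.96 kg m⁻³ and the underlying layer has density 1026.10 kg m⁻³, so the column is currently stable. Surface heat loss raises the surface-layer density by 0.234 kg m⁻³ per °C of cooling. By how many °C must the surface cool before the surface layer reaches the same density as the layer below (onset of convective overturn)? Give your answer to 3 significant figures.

Density deficit of the surface layer: 1026.10 − 1024.96 = 1.14 kg m⁻³.
Required change = 1.14 / 0.234 = 4.87 °C.

4.87 °C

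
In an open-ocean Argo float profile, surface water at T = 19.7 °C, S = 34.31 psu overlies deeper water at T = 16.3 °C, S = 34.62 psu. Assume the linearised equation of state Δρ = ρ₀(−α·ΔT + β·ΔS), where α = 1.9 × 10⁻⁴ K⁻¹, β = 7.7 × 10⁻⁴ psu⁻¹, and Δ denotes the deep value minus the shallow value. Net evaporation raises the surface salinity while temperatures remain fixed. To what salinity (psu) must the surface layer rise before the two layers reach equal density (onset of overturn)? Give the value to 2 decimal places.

35.46 psu

Neutral buoyancy requires −α(T_deep − T_surf) + β(S_deep − S_surf′) = 0.
S_surf′ = S_deep − (α/β)·ΔT = 34.62 − (1.9 × 10⁻⁴/7.7 × 10⁻⁴)·(-3.4) = 35.4590 psu.
Increase required: 35.4590 − 34.31 = 1.1490 psu.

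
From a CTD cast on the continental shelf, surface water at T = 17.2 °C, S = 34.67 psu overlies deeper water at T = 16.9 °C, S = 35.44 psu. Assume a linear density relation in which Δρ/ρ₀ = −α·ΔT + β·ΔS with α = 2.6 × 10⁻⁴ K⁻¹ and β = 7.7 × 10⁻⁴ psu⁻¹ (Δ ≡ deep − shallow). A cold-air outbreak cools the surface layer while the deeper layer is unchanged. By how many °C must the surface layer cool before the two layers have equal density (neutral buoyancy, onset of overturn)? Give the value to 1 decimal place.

Neutral buoyancy requires Δρ = 0, i.e. −α(T_deep − T_surf′) + β(S_deep − S_surf) = 0.
T_surf′ = T_deep − (β/α)·ΔS = 16.9 − (7.7 × 10⁻⁴/2.6 × 10⁻⁴)·(+0.77) = 14.620 °C.
Cooling required: 17.2 − (14.620) = 2.580 °C.

2.6 °C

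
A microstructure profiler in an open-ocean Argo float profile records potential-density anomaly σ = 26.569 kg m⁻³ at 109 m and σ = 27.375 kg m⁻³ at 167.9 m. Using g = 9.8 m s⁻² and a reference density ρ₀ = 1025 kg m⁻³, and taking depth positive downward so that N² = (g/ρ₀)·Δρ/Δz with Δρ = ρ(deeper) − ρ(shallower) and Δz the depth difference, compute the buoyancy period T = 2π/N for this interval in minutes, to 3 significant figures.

9.16 min

Δρ = 1027.375 − 1026.569 = 0.806 kg m⁻³ over Δz = 167.9 − 109 = 58.9 m.
N² = (9.8/1025) × (0.806/58.9) = 1.3083 × 10⁻⁴ s⁻².
N = √(1.3083 × 10⁻⁴) = 0.011438 rad s⁻¹, so T = 2π/N = 549.33 s = 9.1555 min ≈ 9.16 min.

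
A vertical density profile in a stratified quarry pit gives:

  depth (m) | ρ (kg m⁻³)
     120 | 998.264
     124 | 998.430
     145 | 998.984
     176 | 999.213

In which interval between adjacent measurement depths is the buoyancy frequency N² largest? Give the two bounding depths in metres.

120–124 m

Compute the density gradient over each adjacent pair:
  120–124 m: Δρ/Δz = 0.166/4 = 0.042 kg m⁻⁴
  124–145 m: Δρ/Δz = 0.554/21 = 0.026 kg m⁻⁴
  145–176 m: Δρ/Δz = 0.229/31 = 7.4 × 10⁻³ kg m⁻⁴
The largest gradient is in the 120–124 m interval — the pycnocline.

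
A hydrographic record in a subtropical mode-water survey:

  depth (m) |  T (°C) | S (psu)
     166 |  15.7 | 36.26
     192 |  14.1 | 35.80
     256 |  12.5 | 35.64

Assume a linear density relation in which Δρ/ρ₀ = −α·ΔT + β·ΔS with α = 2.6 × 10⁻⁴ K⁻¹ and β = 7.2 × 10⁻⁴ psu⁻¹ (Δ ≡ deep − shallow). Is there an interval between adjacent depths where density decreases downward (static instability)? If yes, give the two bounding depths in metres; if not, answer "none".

none

Evaluate Δρ/ρ₀ = −αΔT + βΔS across each adjacent pair:
  166–192 m: −αΔT+βΔS = −(2.6 × 10⁻⁴)(-1.6)+(7.2 × 10⁻⁴)(-0.46) = 8.5 × 10⁻⁵ → stable
  192–256 m: −αΔT+βΔS = −(2.6 × 10⁻⁴)(-1.6)+(7.2 × 10⁻⁴)(-0.16) = 3.0 × 10⁻⁴ → stable
Every interval has Δρ > 0: the column is stably stratified throughout.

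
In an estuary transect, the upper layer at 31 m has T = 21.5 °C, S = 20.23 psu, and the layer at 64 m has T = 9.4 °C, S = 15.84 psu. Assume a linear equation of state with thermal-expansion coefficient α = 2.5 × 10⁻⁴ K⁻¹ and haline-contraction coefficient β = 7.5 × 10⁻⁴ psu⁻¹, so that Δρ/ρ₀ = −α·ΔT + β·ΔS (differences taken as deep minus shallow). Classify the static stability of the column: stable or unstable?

unstable

ΔT = 9.4 − 21.5 = -12.1 K and ΔS = 15.84 − 20.23 = -4.39 psu (deep − shallow).
−αΔT = 3.025 × 10⁻³; βΔS = -3.2925 × 10⁻³; sum Δρ/ρ₀ = -2.675 × 10⁻⁴.
Δρ/ρ₀ < 0, so Δρ < 0: deeper water is lighter → statically unstable; the column would overturn.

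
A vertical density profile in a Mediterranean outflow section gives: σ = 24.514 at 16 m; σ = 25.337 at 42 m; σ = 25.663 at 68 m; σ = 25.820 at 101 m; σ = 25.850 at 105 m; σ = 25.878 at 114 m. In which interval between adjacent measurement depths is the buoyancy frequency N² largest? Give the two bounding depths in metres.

16–42 m

Compute the density gradient over each adjacent pair:
  16–42 m: Δρ/Δz = 0.823/26 = 0.032 kg m⁻⁴
  42–68 m: Δρ/Δz = 0.326/26 = 0.013 kg m⁻⁴
  68–101 m: Δρ/Δz = 0.157/33 = 4.8 × 10⁻³ kg m⁻⁴
  101–105 m: Δρ/Δz = 0.030/4 = 7.5 × 10⁻³ kg m⁻⁴
  105–114 m: Δρ/Δz = 0.028/9 = 3.1 × 10⁻³ kg m⁻⁴
The largest gradient is in the 16–42 m interval — the pycnocline.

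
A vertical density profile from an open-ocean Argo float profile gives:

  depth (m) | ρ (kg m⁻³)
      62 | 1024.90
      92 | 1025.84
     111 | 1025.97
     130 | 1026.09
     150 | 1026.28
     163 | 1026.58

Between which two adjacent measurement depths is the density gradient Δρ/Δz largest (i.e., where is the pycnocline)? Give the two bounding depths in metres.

Compute the density gradient over each adjacent pair:
  62–92 m: Δρ/Δz = 0.94/30 = 0.031 kg m⁻⁴
  92–111 m: Δρ/Δz = 0.13/19 = 6.8 × 10⁻³ kg m⁻⁴
  111–130 m: Δρ/Δz = 0.12/19 = 6.3 × 10⁻³ kg m⁻⁴
  130–150 m: Δρ/Δz = 0.19/20 = 9.5 × 10⁻³ kg m⁻⁴
  150–163 m: Δρ/Δz = 0.30/13 = 0.023 kg m⁻⁴
The largest gradient is in the 62–92 m interval — the pycnocline.

62–92 m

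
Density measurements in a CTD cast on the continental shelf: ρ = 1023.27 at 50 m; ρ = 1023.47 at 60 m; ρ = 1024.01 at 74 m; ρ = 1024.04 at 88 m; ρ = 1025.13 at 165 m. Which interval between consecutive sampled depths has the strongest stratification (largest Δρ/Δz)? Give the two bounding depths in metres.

Compute the density gradient over each adjacent pair:
  50–60 m: Δρ/Δz = 0.20/10 = 0.020 kg m⁻⁴
  60–74 m: Δρ/Δz = 0.54/14 = 0.039 kg m⁻⁴
  74–88 m: Δρ/Δz = 0.03/14 = 2.1 × 10⁻³ kg m⁻⁴
  88–165 m: Δρ/Δz = 1.09/77 = 0.014 kg m⁻⁴
The largest gradient is in the 60–74 m interval — the pycnocline.

60–74 m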